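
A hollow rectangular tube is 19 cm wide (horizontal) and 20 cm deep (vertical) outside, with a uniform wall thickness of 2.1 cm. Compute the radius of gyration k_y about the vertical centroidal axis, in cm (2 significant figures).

Treat the section as a set of non-overlapping primitives; coordinates are from the bounding-box lower-left.
Outer rectangle: 19 × 20, A = 380 cm², x = 9.5 cm, Ī = 11 432 cm⁴.
Inner void (subtracted): 14.8 × 15.8, A = 233.8 cm², x = 9.5 cm, Ī = 4 268 cm⁴.
By symmetry the centroid is at mid-width, x̄ = 9.5 cm.
All pieces are centred on the vertical centroidal axis, so I = ΣĪ (holes subtracted) = 7 163 cm⁴.
Radius of gyration: k = √(I/A) = √(7 163 / 146.2) = 7.001 cm.

k_y ≈ 7.0 cm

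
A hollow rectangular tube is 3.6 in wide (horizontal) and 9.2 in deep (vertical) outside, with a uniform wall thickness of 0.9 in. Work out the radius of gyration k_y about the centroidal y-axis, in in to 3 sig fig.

k_y ≈ 1.27 in

Decompose the section into non-overlapping parts with the origin at the bottom-left of its bounding rectangle.
Outer rectangle: 3.6 × 9.2, A = 33.12 in², x = 1.8 in, Ī = 35.77 in⁴.
Inner void (subtracted): 1.8 × 7.4, A = 13.32 in², x = 1.8 in, Ī = 3.5964 in⁴.
By symmetry the centroid is at mid-width, x̄ = 1.8 in.
All pieces are centred on the centroidal y-axis, so I = ΣĪ (holes subtracted) = 32.173 in⁴.
Radius of gyration: k = √(I/A) = √(32.173 / 19.8) = 1.2747 in.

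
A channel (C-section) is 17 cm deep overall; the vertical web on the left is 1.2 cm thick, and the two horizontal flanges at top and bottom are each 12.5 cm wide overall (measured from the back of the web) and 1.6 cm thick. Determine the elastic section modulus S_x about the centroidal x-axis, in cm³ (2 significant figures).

S_x ≈ 310 cm³

Decompose the section into non-overlapping parts with the origin at the bottom-left of its bounding rectangle.
Web: 1.2 × 17, A = 20.4 cm², y = 8.5 cm, Ī = 491.3 cm⁴.
Top flange (beyond web): 11.3 × 1.6, A = 18.08 cm², y = 16.2 cm, Ī = 3.857 cm⁴.
Bottom flange (beyond web): 11.3 × 1.6, A = 18.08 cm², y = 0.8 cm, Ī = 3.857 cm⁴.
By symmetry the centroid is at mid-height, ȳ = 8.5 cm.
Transfer each piece to the centroidal x-axis using Ī + A·d² with d = y − 8.5:
  web: d = 0 cm → contributes +491.3 cm⁴
  top flange (beyond web): d = 7.7 cm → contributes +1 076 cm⁴
  bottom flange (beyond web): d = -7.7 cm → contributes +1 076 cm⁴
Total I = 2 643 cm⁴.
Extreme fibre distance c = 8.5 cm; S = I/c = 310.9 cm³.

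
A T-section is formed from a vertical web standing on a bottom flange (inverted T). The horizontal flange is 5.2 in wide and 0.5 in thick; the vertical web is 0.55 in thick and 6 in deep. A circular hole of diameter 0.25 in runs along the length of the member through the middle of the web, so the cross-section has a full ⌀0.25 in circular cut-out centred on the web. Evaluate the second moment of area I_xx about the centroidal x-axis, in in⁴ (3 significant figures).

I_xx ≈ 25.2 in⁴

Decompose the section into non-overlapping parts with the origin at the bottom-left of its bounding rectangle.
Flange: 5.2 × 0.5, A = 2.6 in², y = 0.25 in, Ī = 0.054167 in⁴.
Web: 0.55 × 6, A = 3.3 in², y = 3.5 in, Ī = 9.9 in⁴.
Hole (subtracted): ⌀0.25, A = 0.049087 in², y = 3.5 in, Ī = 0.00019175 in⁴.
Centroid: ȳ = ΣA·y / ΣA = 2.0558 in.
Transfer each piece to the centroidal x-axis using Ī + A·d² with d = y − 2.0558:
  flange: d = -1.8058 in → contributes +8.5324 in⁴
  web: d = 1.4442 in → contributes +16.783 in⁴
  hole: d = 1.4442 in → contributes −0.10258 in⁴
Total I = 25.213 in⁴.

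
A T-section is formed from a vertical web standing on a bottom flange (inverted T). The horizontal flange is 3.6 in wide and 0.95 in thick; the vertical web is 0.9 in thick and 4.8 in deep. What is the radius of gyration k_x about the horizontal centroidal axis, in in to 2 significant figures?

k_x ≈ 1.8 in

Decompose the section into non-overlapping parts with the origin at the bottom-left of its bounding rectangle.
Flange: 3.6 × 0.95, A = 3.42 in², y = 0.475 in, Ī = 0.2572 in⁴.
Web: 0.9 × 4.8, A = 4.32 in², y = 3.35 in, Ī = 8.294 in⁴.
Centroid: ȳ = ΣA·y / ΣA = 2.08 in.
Transfer each piece to the horizontal centroidal axis using Ī + A·d² with d = y − 2.08:
  flange: d = -1.605 in → contributes +9.063 in⁴
  web: d = 1.27 in → contributes +15.27 in⁴
Total I = 24.33 in⁴.
Radius of gyration: k = √(I/A) = √(24.33 / 7.74) = 1.773 in.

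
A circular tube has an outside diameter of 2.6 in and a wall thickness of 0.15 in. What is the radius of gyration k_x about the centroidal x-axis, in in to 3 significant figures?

k_x ≈ 0.868 in

Break the section into simple shapes (no overlaps), measuring from the bottom-left corner of the bounding box.
Outer circle: ⌀2.6, A = 5.3093 in², y = 1.3 in, Ī = 2.2432 in⁴.
Bore (subtracted): ⌀2.3, A = 4.1548 in², y = 1.3 in, Ī = 1.3737 in⁴.
By symmetry the centroid is at mid-height, ȳ = 1.3 in.
All pieces are centred on the centroidal x-axis, so I = ΣĪ (holes subtracted) = 0.86951 in⁴.
Radius of gyration: k = √(I/A) = √(0.86951 / 1.1545) = 0.86783 in.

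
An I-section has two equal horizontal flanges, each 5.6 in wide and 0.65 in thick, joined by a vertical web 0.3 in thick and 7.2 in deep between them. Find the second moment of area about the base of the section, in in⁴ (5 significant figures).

Break the section into simple shapes (no overlaps), measuring from the bottom-left corner of the bounding box.
Bottom flange: 5.6 × 0.65, A = 3.64 in², y = 0.325 in, Ī = 0.1281583 in⁴.
Web: 0.3 × 7.2, A = 2.16 in², y = 4.25 in, Ī = 9.3312 in⁴.
Top flange: 5.6 × 0.65, A = 3.64 in², y = 8.175 in, Ī = 0.1281583 in⁴.
Transfer each piece to a horizontal axis along the bottom face using Ī + A·d² with d = y − 0:
  bottom flange: d = 0.325 in → contributes +0.5126333 in⁴
  web: d = 4.25 in → contributes +48.3462 in⁴
  top flange: d = 8.175 in → contributes +243.3916 in⁴
Total I = 292.2505 in⁴.

I_base ≈ 292.25 in⁴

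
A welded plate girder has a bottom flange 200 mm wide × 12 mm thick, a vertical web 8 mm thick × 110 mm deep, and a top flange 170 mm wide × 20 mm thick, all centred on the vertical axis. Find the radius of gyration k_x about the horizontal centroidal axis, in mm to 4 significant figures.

Decompose the section into non-overlapping parts with the origin at the bottom-left of its bounding rectangle.
Bottom plate: 200 × 12, A = 2 400 mm², y = 6 mm, Ī = 28 800 mm⁴.
Web plate: 8 × 110, A = 880 mm², y = 67 mm, Ī = 887 333 mm⁴.
Top plate: 170 × 20, A = 3 400 mm², y = 132 mm, Ī = 113 333 mm⁴.
Centroid: ȳ = ΣA·y / ΣA = 78.1677 mm.
Transfer each piece to the horizontal centroidal axis using Ī + A·d² with d = y − 78.1677:
  bottom plate: d = -72.1677 mm → contributes +12 528 412 mm⁴
  web plate: d = -11.1677 mm → contributes +997 084 mm⁴
  top plate: d = 53.8323 mm → contributes +9 966 262 mm⁴
Total I = 23 491 759 mm⁴.
Radius of gyration: k = √(I/A) = √(23 491 759 / 6 680) = 59.302 mm.

k_x ≈ 59.30 mm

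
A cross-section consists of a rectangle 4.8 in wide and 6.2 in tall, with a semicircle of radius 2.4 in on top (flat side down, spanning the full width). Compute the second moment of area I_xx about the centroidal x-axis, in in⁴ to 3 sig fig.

I_xx ≈ 217 in⁴

Decompose the section into non-overlapping parts with the origin at the bottom-left of its bounding rectangle.
Rectangular body: 4.8 × 6.2, A = 29.76 in², y = 3.1 in, Ī = 95.331 in⁴.
Semicircular cap: semicircle r = 2.4, A = 9.0478 in², y = 7.2186 in, Ī = 3.6415 in⁴.
Centroid: ȳ = ΣA·y / ΣA = 4.0602 in.
Transfer each piece to the centroidal x-axis using Ī + A·d² with d = y − 4.0602:
  rectangular body: d = -0.96022 in → contributes +122.77 in⁴
  semicircular cap: d = 3.1584 in → contributes +93.896 in⁴
Total I = 216.67 in⁴.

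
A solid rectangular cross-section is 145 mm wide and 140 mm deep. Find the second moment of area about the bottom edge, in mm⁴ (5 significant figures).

The section: 145 × 140, A = 20 300 mm², y = 70 mm, Ī = 33 156 667 mm⁴.
Transfer it to the bottom edge using Ī + A·d² with d = y − 0:
  the section: d = 70 mm → contributes +132 626 667 mm⁴
Total I = 132 626 667 mm⁴.

I_base ≈ 1.3263 × 10⁸ mm⁴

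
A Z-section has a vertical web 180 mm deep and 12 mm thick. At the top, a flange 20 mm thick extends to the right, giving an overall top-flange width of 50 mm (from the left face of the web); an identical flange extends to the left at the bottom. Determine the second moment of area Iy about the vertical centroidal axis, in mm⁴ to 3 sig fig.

Iy ≈ 1.16 × 10⁶ mm⁴

Decompose the section into non-overlapping parts with the origin at the bottom-left of its bounding rectangle.
Web: 12 × 180, A = 2 160 mm², x = 44 mm, Ī = 25 920 mm⁴.
Top flange (beyond web): 38 × 20, A = 760 mm², x = 69 mm, Ī = 91 453 mm⁴.
Bottom flange (beyond web): 38 × 20, A = 760 mm², x = 19 mm, Ī = 91 453 mm⁴.
Centroid: x̄ = ΣA·x / ΣA = 44 mm.
Transfer each piece to the vertical centroidal axis using Ī + A·d² with d = x − 44:
  web: d = 0 mm → contributes +25 920 mm⁴
  top flange (beyond web): d = 25 mm → contributes +566 453 mm⁴
  bottom flange (beyond web): d = -25 mm → contributes +566 453 mm⁴
Total I = 1 158 827 mm⁴.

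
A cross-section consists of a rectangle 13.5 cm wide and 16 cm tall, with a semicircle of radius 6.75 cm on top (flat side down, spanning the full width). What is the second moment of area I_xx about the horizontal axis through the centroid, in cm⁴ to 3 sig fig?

I_xx ≈ 1.12 × 10⁴ cm⁴

Treat the section as a set of non-overlapping primitives; coordinates are from the bounding-box lower-left.
Rectangular body: 13.5 × 16, A = 216 cm², y = 8 cm, Ī = 4 608 cm⁴.
Semicircular cap: semicircle r = 6.75, A = 71.569 cm², y = 18.865 cm, Ī = 227.85 cm⁴.
Centroid: ȳ = ΣA·y / ΣA = 10.704 cm.
Transfer each piece to the horizontal axis through the centroid using Ī + A·d² with d = y − 10.704:
  rectangular body: d = -2.704 cm → contributes +6187.3 cm⁴
  semicircular cap: d = 8.1608 cm → contributes +4994.3 cm⁴
Total I = 11 182 cm⁴.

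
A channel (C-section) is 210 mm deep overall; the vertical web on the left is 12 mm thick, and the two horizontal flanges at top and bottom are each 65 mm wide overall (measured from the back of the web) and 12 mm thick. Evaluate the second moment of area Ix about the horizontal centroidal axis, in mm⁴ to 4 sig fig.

Split into non-overlapping primitives; take the origin at the lower-left of the bounding box.
Web: 12 × 210, A = 2 520 mm², y = 105 mm, Ī = 9 261 000 mm⁴.
Top flange (beyond web): 53 × 12, A = 636 mm², y = 204 mm, Ī = 7 632 mm⁴.
Bottom flange (beyond web): 53 × 12, A = 636 mm², y = 6 mm, Ī = 7 632 mm⁴.
By symmetry the centroid is at mid-height, ȳ = 105 mm.
Transfer each piece to the horizontal centroidal axis using Ī + A·d² with d = y − 105:
  web: d = 0 mm → contributes +9 261 000 mm⁴
  top flange (beyond web): d = 99 mm → contributes +6 241 068 mm⁴
  bottom flange (beyond web): d = -99 mm → contributes +6 241 068 mm⁴
Total I = 21 743 136 mm⁴.

Ix ≈ 2.174 × 10⁷ mm⁴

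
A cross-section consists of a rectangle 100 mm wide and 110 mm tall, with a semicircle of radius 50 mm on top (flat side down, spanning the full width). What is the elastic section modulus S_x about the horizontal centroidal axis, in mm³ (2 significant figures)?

Split into non-overlapping primitives; take the origin at the lower-left of the bounding box.
Rectangular body: 100 × 110, A = 11 000 mm², y = 55 mm, Ī = 11 091 667 mm⁴.
Semicircular cap: semicircle r = 50, A = 3 927 mm², y = 131.2 mm, Ī = 685 981 mm⁴.
Centroid: ȳ = ΣA·y / ΣA = 75.05 mm.
Transfer each piece to the horizontal centroidal axis using Ī + A·d² with d = y − 75.05:
  rectangular body: d = -20.05 mm → contributes +15 514 630 mm⁴
  semicircular cap: d = 56.17 mm → contributes +13 075 263 mm⁴
Total I = 28 589 892 mm⁴.
Extreme fibre distance c = 84.95 mm; S = I/c = 336 558 mm³.

S_x ≈ 3.4 × 10⁵ mm³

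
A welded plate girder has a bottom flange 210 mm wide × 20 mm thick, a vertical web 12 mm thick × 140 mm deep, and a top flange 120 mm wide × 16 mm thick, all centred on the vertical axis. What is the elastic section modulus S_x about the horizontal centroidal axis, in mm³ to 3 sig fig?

S_x ≈ 3.37 × 10⁵ mm³

Treat the section as a set of non-overlapping primitives; coordinates are from the bounding-box lower-left.
Bottom plate: 210 × 20, A = 4 200 mm², y = 10 mm, Ī = 140 000 mm⁴.
Web plate: 12 × 140, A = 1 680 mm², y = 90 mm, Ī = 2 744 000 mm⁴.
Top plate: 120 × 16, A = 1 920 mm², y = 168 mm, Ī = 40 960 mm⁴.
Centroid: ȳ = ΣA·y / ΣA = 66.123 mm.
Transfer each piece to the horizontal centroidal axis using Ī + A·d² with d = y − 66.123:
  bottom plate: d = -56.123 mm → contributes +13 369 159 mm⁴
  web plate: d = 23.877 mm → contributes +3 701 781 mm⁴
  top plate: d = 101.88 mm → contributes +19 968 462 mm⁴
Total I = 37 039 402 mm⁴.
Extreme fibre distance c = 109.88 mm; S = I/c = 337 099 mm³.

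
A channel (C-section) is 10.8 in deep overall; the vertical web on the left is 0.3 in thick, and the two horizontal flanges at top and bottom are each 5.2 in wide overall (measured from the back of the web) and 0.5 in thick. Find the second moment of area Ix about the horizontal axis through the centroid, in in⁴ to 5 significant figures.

Treat the section as a set of non-overlapping primitives; coordinates are from the bounding-box lower-left.
Web: 0.3 × 10.8, A = 3.24 in², y = 5.4 in, Ī = 31.4928 in⁴.
Top flange (beyond web): 4.9 × 0.5, A = 2.45 in², y = 10.55 in, Ī = 0.05104167 in⁴.
Bottom flange (beyond web): 4.9 × 0.5, A = 2.45 in², y = 0.25 in, Ī = 0.05104167 in⁴.
By symmetry the centroid is at mid-height, ȳ = 5.4 in.
Transfer each piece to the horizontal axis through the centroid using Ī + A·d² with d = y − 5.4:
  web: d = 0 in → contributes +31.4928 in⁴
  top flange (beyond web): d = 5.15 in → contributes +65.03117 in⁴
  bottom flange (beyond web): d = -5.15 in → contributes +65.03117 in⁴
Total I = 161.5551 in⁴.

Ix ≈ 161.56 in⁴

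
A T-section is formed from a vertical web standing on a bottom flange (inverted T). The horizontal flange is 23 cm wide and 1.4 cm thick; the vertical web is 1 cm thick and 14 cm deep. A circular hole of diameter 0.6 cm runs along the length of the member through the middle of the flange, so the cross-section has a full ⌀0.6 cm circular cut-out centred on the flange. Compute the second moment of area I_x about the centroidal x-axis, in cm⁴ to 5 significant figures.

Break the section into simple shapes (no overlaps), measuring from the bottom-left corner of the bounding box.
Flange: 23 × 1.4, A = 32.2 cm², y = 0.7 cm, Ī = 5.259333 cm⁴.
Web: 1 × 14, A = 14 cm², y = 8.4 cm, Ī = 228.6667 cm⁴.
Hole (subtracted): ⌀0.6, A = 0.2827433 cm², y = 0.7 cm, Ī = 0.006361725 cm⁴.
Centroid: ȳ = ΣA·y / ΣA = 3.047701 cm.
Transfer each piece to the centroidal x-axis using Ī + A·d² with d = y − 3.047701:
  flange: d = -2.347701 cm → contributes +182.7361 cm⁴
  web: d = 5.352299 cm → contributes +629.7261 cm⁴
  hole: d = -2.347701 cm → contributes −1.564758 cm⁴
Total I = 810.8974 cm⁴.

I_x ≈ 810.90 cm⁴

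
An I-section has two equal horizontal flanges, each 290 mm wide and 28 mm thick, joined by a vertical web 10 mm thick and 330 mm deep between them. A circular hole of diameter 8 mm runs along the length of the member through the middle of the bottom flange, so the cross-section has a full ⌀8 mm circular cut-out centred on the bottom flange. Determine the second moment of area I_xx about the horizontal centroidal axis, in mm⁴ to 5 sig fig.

Break the section into simple shapes (no overlaps), measuring from the bottom-left corner of the bounding box.
Bottom flange: 290 × 28, A = 8 120 mm², y = 14 mm, Ī = 530506.7 mm⁴.
Web: 10 × 330, A = 3 300 mm², y = 193 mm, Ī = 29 947 500 mm⁴.
Top flange: 290 × 28, A = 8 120 mm², y = 372 mm, Ī = 530506.7 mm⁴.
Hole (subtracted): ⌀8, A = 50.26548 mm², y = 14 mm, Ī = 201.0619 mm⁴.
Centroid: ȳ = ΣA·y / ΣA = 193.4617 mm.
Transfer each piece to the horizontal centroidal axis using Ī + A·d² with d = y − 193.4617:
  bottom flange: d = -179.4617 mm → contributes +262 047 168 mm⁴
  web: d = -0.4616544 mm → contributes +29 948 203 mm⁴
  top flange: d = 178.5383 mm → contributes +259 363 146 mm⁴
  hole: d = -179.4617 mm → contributes −1 619 076 mm⁴
Total I = 549 739 442 mm⁴.

I_xx ≈ 5.4974 × 10⁸ mm⁴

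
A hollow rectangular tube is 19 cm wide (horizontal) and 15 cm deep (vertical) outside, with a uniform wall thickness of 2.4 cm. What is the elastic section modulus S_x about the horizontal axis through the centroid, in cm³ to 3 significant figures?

S_x ≈ 545 cm³

Treat the section as a set of non-overlapping primitives; coordinates are from the bounding-box lower-left.
Outer rectangle: 19 × 15, A = 285 cm², y = 7.5 cm, Ī = 5343.8 cm⁴.
Inner void (subtracted): 14.2 × 10.2, A = 144.84 cm², y = 7.5 cm, Ī = 1255.8 cm⁴.
By symmetry the centroid is at mid-height, ȳ = 7.5 cm.
All pieces are centred on the horizontal axis through the centroid, so I = ΣĪ (holes subtracted) = 4 088 cm⁴.
Extreme fibre distance c = 7.5 cm; S = I/c = 545.06 cm³.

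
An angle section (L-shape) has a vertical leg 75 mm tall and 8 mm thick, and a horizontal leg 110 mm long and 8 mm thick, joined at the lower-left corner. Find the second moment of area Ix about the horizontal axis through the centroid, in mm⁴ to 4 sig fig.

Decompose the section into non-overlapping parts with the origin at the bottom-left of its bounding rectangle.
Vertical leg: 8 × 75, A = 600 mm², y = 37.5 mm, Ī = 281 250 mm⁴.
Horizontal leg (remainder): 102 × 8, A = 816 mm², y = 4 mm, Ī = 4 352 mm⁴.
Centroid: ȳ = ΣA·y / ΣA = 18.1949 mm.
Transfer each piece to the horizontal axis through the centroid using Ī + A·d² with d = y − 18.1949:
  vertical leg: d = 19.3051 mm → contributes +504 862 mm⁴
  horizontal leg (remainder): d = -14.1949 mm → contributes +168 772 mm⁴
Total I = 673 634 mm⁴.

Ix ≈ 6.736 × 10⁵ mm⁴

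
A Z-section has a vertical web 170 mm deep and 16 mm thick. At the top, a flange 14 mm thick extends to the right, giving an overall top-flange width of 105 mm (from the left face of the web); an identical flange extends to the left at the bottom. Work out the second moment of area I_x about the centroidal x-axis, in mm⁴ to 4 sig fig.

Split into non-overlapping primitives; take the origin at the lower-left of the bounding box.
Web: 16 × 170, A = 2 720 mm², y = 85 mm, Ī = 6 550 667 mm⁴.
Top flange (beyond web): 89 × 14, A = 1 246 mm², y = 163 mm, Ī = 20351.3 mm⁴.
Bottom flange (beyond web): 89 × 14, A = 1 246 mm², y = 7 mm, Ī = 20351.3 mm⁴.
Centroid: ȳ = ΣA·y / ΣA = 85 mm.
Transfer each piece to the centroidal x-axis using Ī + A·d² with d = y − 85:
  web: d = 0 mm → contributes +6 550 667 mm⁴
  top flange (beyond web): d = 78 mm → contributes +7 601 015 mm⁴
  bottom flange (beyond web): d = -78 mm → contributes +7 601 015 mm⁴
Total I = 21 752 697 mm⁴.

I_x ≈ 2.175 × 10⁷ mm⁴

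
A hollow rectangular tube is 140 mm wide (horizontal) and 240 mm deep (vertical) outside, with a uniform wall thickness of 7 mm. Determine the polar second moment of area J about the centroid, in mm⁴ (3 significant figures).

J ≈ 5.73 × 10⁷ mm⁴

Treat the section as a set of non-overlapping primitives; coordinates are from the bounding-box lower-left.
Outer rectangle: 140 × 240, A = 33 600 mm², y = 120 mm, Ī = 161 280 000 mm⁴.
Inner void (subtracted): 126 × 226, A = 28 476 mm², y = 120 mm, Ī = 121 203 348 mm⁴.
By symmetry the centroid is at mid-height, ȳ = 120 mm.
All pieces are centred on the centroidal x-axis, so I = ΣĪ (holes subtracted) = 40 076 652 mm⁴.
Repeating about the centroidal y-axis gives I_y = 17 206 252 mm⁴.
Polar second moment: J = I_x + I_y = 57 282 904 mm⁴.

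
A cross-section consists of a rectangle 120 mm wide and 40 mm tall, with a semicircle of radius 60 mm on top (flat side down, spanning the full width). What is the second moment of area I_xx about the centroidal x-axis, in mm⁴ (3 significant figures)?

Decompose the section into non-overlapping parts with the origin at the bottom-left of its bounding rectangle.
Rectangular body: 120 × 40, A = 4 800 mm², y = 20 mm, Ī = 640 000 mm⁴.
Semicircular cap: semicircle r = 60, A = 5654.9 mm², y = 65.465 mm, Ī = 1 422 450 mm⁴.
Centroid: ȳ = ΣA·y / ΣA = 44.591 mm.
Transfer each piece to the centroidal x-axis using Ī + A·d² with d = y − 44.591:
  rectangular body: d = -24.591 mm → contributes +3 542 681 mm⁴
  semicircular cap: d = 20.874 mm → contributes +3 886 323 mm⁴
Total I = 7 429 004 mm⁴.

I_xx ≈ 7.43 × 10⁶ mm⁴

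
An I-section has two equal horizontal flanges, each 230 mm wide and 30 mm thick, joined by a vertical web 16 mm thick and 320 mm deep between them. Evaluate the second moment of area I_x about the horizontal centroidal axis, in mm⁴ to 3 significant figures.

Treat the section as a set of non-overlapping primitives; coordinates are from the bounding-box lower-left.
Bottom flange: 230 × 30, A = 6 900 mm², y = 15 mm, Ī = 517 500 mm⁴.
Web: 16 × 320, A = 5 120 mm², y = 190 mm, Ī = 43 690 667 mm⁴.
Top flange: 230 × 30, A = 6 900 mm², y = 365 mm, Ī = 517 500 mm⁴.
By symmetry the centroid is at mid-height, ȳ = 190 mm.
Transfer each piece to the horizontal centroidal axis using Ī + A·d² with d = y − 190:
  bottom flange: d = -175 mm → contributes +211 830 000 mm⁴
  web: d = 0 mm → contributes +43 690 667 mm⁴
  top flange: d = 175 mm → contributes +211 830 000 mm⁴
Total I = 467 350 667 mm⁴.

I_x ≈ 4.67 × 10⁸ mm⁴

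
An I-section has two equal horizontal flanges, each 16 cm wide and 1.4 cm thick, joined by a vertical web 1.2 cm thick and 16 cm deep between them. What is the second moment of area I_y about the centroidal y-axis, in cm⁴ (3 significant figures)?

Split into non-overlapping primitives; take the origin at the lower-left of the bounding box.
Bottom flange: 16 × 1.4, A = 22.4 cm², x = 8 cm, Ī = 477.87 cm⁴.
Web: 1.2 × 16, A = 19.2 cm², x = 8 cm, Ī = 2.304 cm⁴.
Top flange: 16 × 1.4, A = 22.4 cm², x = 8 cm, Ī = 477.87 cm⁴.
By symmetry the centroid is at mid-width, x̄ = 8 cm.
All pieces are centred on the centroidal y-axis, so I = ΣĪ = 958.04 cm⁴.

I_y ≈ 958 cm⁴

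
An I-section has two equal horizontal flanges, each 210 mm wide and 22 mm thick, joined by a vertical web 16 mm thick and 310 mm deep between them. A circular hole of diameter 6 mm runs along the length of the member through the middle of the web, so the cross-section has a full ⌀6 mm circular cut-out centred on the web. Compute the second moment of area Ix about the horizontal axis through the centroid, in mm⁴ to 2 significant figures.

Decompose the section into non-overlapping parts with the origin at the bottom-left of its bounding rectangle.
Bottom flange: 210 × 22, A = 4 620 mm², y = 11 mm, Ī = 186 340 mm⁴.
Web: 16 × 310, A = 4 960 mm², y = 177 mm, Ī = 39 721 333 mm⁴.
Top flange: 210 × 22, A = 4 620 mm², y = 343 mm, Ī = 186 340 mm⁴.
Hole (subtracted): ⌀6, A = 28.27 mm², y = 177 mm, Ī = 63.62 mm⁴.
By symmetry the centroid is at mid-height, ȳ = 177 mm.
Transfer each piece to the horizontal axis through the centroid using Ī + A·d² with d = y − 177:
  bottom flange: d = -166 mm → contributes +127 495 060 mm⁴
  web: d = 0 mm → contributes +39 721 333 mm⁴
  top flange: d = 166 mm → contributes +127 495 060 mm⁴
  hole: d = 0 mm → contributes −63.62 mm⁴
Total I = 294 711 390 mm⁴.

Ix ≈ 2.9 × 10⁸ mm⁴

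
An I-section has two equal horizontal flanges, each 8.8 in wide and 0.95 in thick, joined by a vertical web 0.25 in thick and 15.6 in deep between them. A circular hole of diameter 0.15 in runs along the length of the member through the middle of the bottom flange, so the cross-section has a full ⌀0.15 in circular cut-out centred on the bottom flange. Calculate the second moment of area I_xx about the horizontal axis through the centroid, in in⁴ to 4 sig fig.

Treat the section as a set of non-overlapping primitives; coordinates are from the bounding-box lower-left.
Bottom flange: 8.8 × 0.95, A = 8.36 in², y = 0.475 in, Ī = 0.628742 in⁴.
Web: 0.25 × 15.6, A = 3.9 in², y = 8.75 in, Ī = 79.092 in⁴.
Top flange: 8.8 × 0.95, A = 8.36 in², y = 17.025 in, Ī = 0.628742 in⁴.
Hole (subtracted): ⌀0.15, A = 0.0176715 in², y = 0.475 in, Ī = 0.0000248505 in⁴.
Centroid: ȳ = ΣA·y / ΣA = 8.7571 in.
Transfer each piece to the horizontal axis through the centroid using Ī + A·d² with d = y − 8.7571:
  bottom flange: d = -8.2821 in → contributes +574.067 in⁴
  web: d = -0.00709781 in → contributes +79.0922 in⁴
  top flange: d = 8.2679 in → contributes +572.103 in⁴
  hole: d = -8.2821 in → contributes −1.21217 in⁴
Total I = 1224.05 in⁴.

I_xx ≈ 1224 in⁴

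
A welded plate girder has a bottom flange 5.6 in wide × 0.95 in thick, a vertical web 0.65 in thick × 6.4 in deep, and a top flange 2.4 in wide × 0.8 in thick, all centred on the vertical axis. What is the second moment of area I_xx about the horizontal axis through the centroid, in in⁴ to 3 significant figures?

Decompose the section into non-overlapping parts with the origin at the bottom-left of its bounding rectangle.
Bottom plate: 5.6 × 0.95, A = 5.32 in², y = 0.475 in, Ī = 0.40011 in⁴.
Web plate: 0.65 × 6.4, A = 4.16 in², y = 4.15 in, Ī = 14.199 in⁴.
Top plate: 2.4 × 0.8, A = 1.92 in², y = 7.75 in, Ī = 0.1024 in⁴.
Centroid: ȳ = ΣA·y / ΣA = 3.0413 in.
Transfer each piece to the horizontal axis through the centroid using Ī + A·d² with d = y − 3.0413:
  bottom plate: d = -2.5663 in → contributes +35.438 in⁴
  web plate: d = 1.1087 in → contributes +19.313 in⁴
  top plate: d = 4.7087 in → contributes +42.672 in⁴
Total I = 97.422 in⁴.

I_xx ≈ 97.4 in⁴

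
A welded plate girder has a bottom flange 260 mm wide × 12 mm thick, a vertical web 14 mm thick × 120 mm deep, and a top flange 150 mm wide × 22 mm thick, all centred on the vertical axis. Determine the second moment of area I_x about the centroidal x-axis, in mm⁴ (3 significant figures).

Treat the section as a set of non-overlapping primitives; coordinates are from the bounding-box lower-left.
Bottom plate: 260 × 12, A = 3 120 mm², y = 6 mm, Ī = 37 440 mm⁴.
Web plate: 14 × 120, A = 1 680 mm², y = 72 mm, Ī = 2 016 000 mm⁴.
Top plate: 150 × 22, A = 3 300 mm², y = 143 mm, Ī = 133 100 mm⁴.
Centroid: ȳ = ΣA·y / ΣA = 75.504 mm.
Transfer each piece to the centroidal x-axis using Ī + A·d² with d = y − 75.504:
  bottom plate: d = -69.504 mm → contributes +15 109 426 mm⁴
  web plate: d = -3.5037 mm → contributes +2 036 624 mm⁴
  top plate: d = 67.496 mm → contributes +15 167 075 mm⁴
Total I = 32 313 125 mm⁴.

I_x ≈ 3.23 × 10⁷ mm⁴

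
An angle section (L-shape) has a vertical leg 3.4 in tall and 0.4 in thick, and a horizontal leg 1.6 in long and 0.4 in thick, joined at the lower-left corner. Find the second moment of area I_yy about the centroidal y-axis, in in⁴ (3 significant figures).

Split into non-overlapping primitives; take the origin at the lower-left of the bounding box.
Vertical leg: 0.4 × 3.4, A = 1.36 in², x = 0.2 in, Ī = 0.018133 in⁴.
Horizontal leg (remainder): 1.2 × 0.4, A = 0.48 in², x = 1 in, Ī = 0.0576 in⁴.
Centroid: x̄ = ΣA·x / ΣA = 0.4087 in.
Transfer each piece to the centroidal y-axis using Ī + A·d² with d = x − 0.4087:
  vertical leg: d = -0.2087 in → contributes +0.077367 in⁴
  horizontal leg (remainder): d = 0.5913 in → contributes +0.22543 in⁴
Total I = 0.30279 in⁴.

I_yy ≈ 0.303 in⁴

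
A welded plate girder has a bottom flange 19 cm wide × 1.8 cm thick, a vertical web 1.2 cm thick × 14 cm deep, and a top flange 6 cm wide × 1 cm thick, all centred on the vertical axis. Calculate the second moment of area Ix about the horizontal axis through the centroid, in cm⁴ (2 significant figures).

Treat the section as a set of non-overlapping primitives; coordinates are from the bounding-box lower-left.
Bottom plate: 19 × 1.8, A = 34.2 cm², y = 0.9 cm, Ī = 9.234 cm⁴.
Web plate: 1.2 × 14, A = 16.8 cm², y = 8.8 cm, Ī = 274.4 cm⁴.
Top plate: 6 × 1, A = 6 cm², y = 16.3 cm, Ī = 0.5 cm⁴.
Centroid: ȳ = ΣA·y / ΣA = 4.849 cm.
Transfer each piece to the horizontal axis through the centroid using Ī + A·d² with d = y − 4.849:
  bottom plate: d = -3.949 cm → contributes +542.7 cm⁴
  web plate: d = 3.951 cm → contributes +536.6 cm⁴
  top plate: d = 11.45 cm → contributes +787.2 cm⁴
Total I = 1 866 cm⁴.

Ix ≈ 1900 cm⁴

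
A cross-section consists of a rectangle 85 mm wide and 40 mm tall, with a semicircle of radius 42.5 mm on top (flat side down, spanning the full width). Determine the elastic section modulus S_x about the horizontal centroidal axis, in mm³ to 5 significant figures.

Decompose the section into non-overlapping parts with the origin at the bottom-left of its bounding rectangle.
Rectangular body: 85 × 40, A = 3 400 mm², y = 20 mm, Ī = 453333.3 mm⁴.
Semicircular cap: semicircle r = 42.5, A = 2837.251 mm², y = 58.03756 mm, Ī = 358086.4 mm⁴.
Centroid: ȳ = ΣA·y / ΣA = 37.30283 mm.
Transfer each piece to the horizontal centroidal axis using Ī + A·d² with d = y − 37.30283:
  rectangular body: d = -17.30283 mm → contributes +1 471 252 mm⁴
  semicircular cap: d = 20.73473 mm → contributes +1 577 903 mm⁴
Total I = 3 049 155 mm⁴.
Extreme fibre distance c = 45.19717 mm; S = I/c = 67463.41 mm³.

S_x ≈ 6.7463 × 10⁴ mm³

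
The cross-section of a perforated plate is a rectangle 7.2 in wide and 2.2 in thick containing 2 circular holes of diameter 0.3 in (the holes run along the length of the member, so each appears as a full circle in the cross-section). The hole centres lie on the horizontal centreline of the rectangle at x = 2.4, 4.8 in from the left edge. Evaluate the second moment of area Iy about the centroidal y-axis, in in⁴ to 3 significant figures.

Iy ≈ 68.2 in⁴

Split into non-overlapping primitives; take the origin at the lower-left of the bounding box.
Plate: 7.2 × 2.2, A = 15.84 in², x = 3.6 in, Ī = 68.429 in⁴.
Hole 1 (subtracted): ⌀0.3, A = 0.070686 in², x = 2.4 in, Ī = 0.00039761 in⁴.
Hole 2 (subtracted): ⌀0.3, A = 0.070686 in², x = 4.8 in, Ī = 0.00039761 in⁴.
By symmetry the centroid is at mid-width, x̄ = 3.6 in.
Transfer each piece to the centroidal y-axis using Ī + A·d² with d = x − 3.6:
  plate: d = 0 in → contributes +68.429 in⁴
  hole 1: d = -1.2 in → contributes −0.10219 in⁴
  hole 2: d = 1.2 in → contributes −0.10219 in⁴
Total I = 68.224 in⁴.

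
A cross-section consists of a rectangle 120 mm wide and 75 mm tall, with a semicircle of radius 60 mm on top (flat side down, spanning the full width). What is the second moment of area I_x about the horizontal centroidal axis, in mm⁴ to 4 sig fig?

Decompose the section into non-overlapping parts with the origin at the bottom-left of its bounding rectangle.
Rectangular body: 120 × 75, A = 9 000 mm², y = 37.5 mm, Ī = 4 218 750 mm⁴.
Semicircular cap: semicircle r = 60, A = 5654.87 mm², y = 100.465 mm, Ī = 1 422 450 mm⁴.
Centroid: ȳ = ΣA·y / ΣA = 61.7962 mm.
Transfer each piece to the horizontal centroidal axis using Ī + A·d² with d = y − 61.7962:
  rectangular body: d = -24.2962 mm → contributes +9 531 496 mm⁴
  semicircular cap: d = 38.6686 mm → contributes +9 877 948 mm⁴
Total I = 19 409 444 mm⁴.

I_x ≈ 1.941 × 10⁷ mm⁴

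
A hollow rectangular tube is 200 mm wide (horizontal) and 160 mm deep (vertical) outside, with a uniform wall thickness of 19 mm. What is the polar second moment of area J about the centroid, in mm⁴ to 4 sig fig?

J ≈ 1.072 × 10⁸ mm⁴

Break the section into simple shapes (no overlaps), measuring from the bottom-left corner of the bounding box.
Outer rectangle: 200 × 160, A = 32 000 mm², y = 80 mm, Ī = 68 266 667 mm⁴.
Inner void (subtracted): 162 × 122, A = 19 764 mm², y = 80 mm, Ī = 24 513 948 mm⁴.
By symmetry the centroid is at mid-height, ȳ = 80 mm.
All pieces are centred on the centroidal x-axis, so I = ΣĪ (holes subtracted) = 43 752 719 mm⁴.
Repeating about the centroidal y-axis gives I_y = 63 442 799 mm⁴.
Polar second moment: J = I_x + I_y = 107 195 517 mm⁴.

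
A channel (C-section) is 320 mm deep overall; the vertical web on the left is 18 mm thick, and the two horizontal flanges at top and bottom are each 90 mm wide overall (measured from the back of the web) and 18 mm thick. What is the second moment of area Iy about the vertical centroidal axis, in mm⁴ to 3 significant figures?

Iy ≈ 4.90 × 10⁶ mm⁴

Decompose the section into non-overlapping parts with the origin at the bottom-left of its bounding rectangle.
Web: 18 × 320, A = 5 760 mm², x = 9 mm, Ī = 155 520 mm⁴.
Top flange (beyond web): 72 × 18, A = 1 296 mm², x = 54 mm, Ī = 559 872 mm⁴.
Bottom flange (beyond web): 72 × 18, A = 1 296 mm², x = 54 mm, Ī = 559 872 mm⁴.
Centroid: x̄ = ΣA·x / ΣA = 22.966 mm.
Transfer each piece to the vertical centroidal axis using Ī + A·d² with d = x − 22.966:
  web: d = -13.966 mm → contributes +1 278 925 mm⁴
  top flange (beyond web): d = 31.034 mm → contributes +1 808 100 mm⁴
  bottom flange (beyond web): d = 31.034 mm → contributes +1 808 100 mm⁴
Total I = 4 895 126 mm⁴.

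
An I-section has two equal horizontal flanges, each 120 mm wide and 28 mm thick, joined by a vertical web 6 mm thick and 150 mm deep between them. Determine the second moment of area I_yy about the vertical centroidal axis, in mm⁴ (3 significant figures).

Break the section into simple shapes (no overlaps), measuring from the bottom-left corner of the bounding box.
Bottom flange: 120 × 28, A = 3 360 mm², x = 60 mm, Ī = 4 032 000 mm⁴.
Web: 6 × 150, A = 900 mm², x = 60 mm, Ī = 2 700 mm⁴.
Top flange: 120 × 28, A = 3 360 mm², x = 60 mm, Ī = 4 032 000 mm⁴.
By symmetry the centroid is at mid-width, x̄ = 60 mm.
All pieces are centred on the vertical centroidal axis, so I = ΣĪ = 8 066 700 mm⁴.

I_yy ≈ 8.07 × 10⁶ mm⁴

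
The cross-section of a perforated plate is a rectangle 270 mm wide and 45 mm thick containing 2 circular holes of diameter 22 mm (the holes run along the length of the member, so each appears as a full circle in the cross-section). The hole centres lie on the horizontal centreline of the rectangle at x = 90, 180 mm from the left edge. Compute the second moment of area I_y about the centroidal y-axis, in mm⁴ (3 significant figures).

I_y ≈ 7.22 × 10⁷ mm⁴

Treat the section as a set of non-overlapping primitives; coordinates are from the bounding-box lower-left.
Plate: 270 × 45, A = 12 150 mm², x = 135 mm, Ī = 73 811 250 mm⁴.
Hole 1 (subtracted): ⌀22, A = 380.13 mm², x = 90 mm, Ī = 11 499 mm⁴.
Hole 2 (subtracted): ⌀22, A = 380.13 mm², x = 180 mm, Ī = 11 499 mm⁴.
By symmetry the centroid is at mid-width, x̄ = 135 mm.
Transfer each piece to the centroidal y-axis using Ī + A·d² with d = x − 135:
  plate: d = 0 mm → contributes +73 811 250 mm⁴
  hole 1: d = -45 mm → contributes −781 268 mm⁴
  hole 2: d = 45 mm → contributes −781 268 mm⁴
Total I = 72 248 714 mm⁴.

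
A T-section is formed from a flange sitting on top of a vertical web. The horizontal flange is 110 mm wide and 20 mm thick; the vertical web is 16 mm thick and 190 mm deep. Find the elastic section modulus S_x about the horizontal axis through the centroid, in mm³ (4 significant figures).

S_x ≈ 1.675 × 10⁵ mm³

Decompose the section into non-overlapping parts with the origin at the bottom-left of its bounding rectangle.
Flange: 110 × 20, A = 2 200 mm², y = 200 mm, Ī = 73333.3 mm⁴.
Web: 16 × 190, A = 3 040 mm², y = 95 mm, Ī = 9 145 333 mm⁴.
Centroid: ȳ = ΣA·y / ΣA = 139.084 mm.
Transfer each piece to the horizontal axis through the centroid using Ī + A·d² with d = y − 139.084:
  flange: d = 60.916 mm → contributes +8 237 011 mm⁴
  web: d = -44.084 mm → contributes +15 053 258 mm⁴
Total I = 23 290 270 mm⁴.
Extreme fibre distance c = 139.084 mm; S = I/c = 167 455 mm³.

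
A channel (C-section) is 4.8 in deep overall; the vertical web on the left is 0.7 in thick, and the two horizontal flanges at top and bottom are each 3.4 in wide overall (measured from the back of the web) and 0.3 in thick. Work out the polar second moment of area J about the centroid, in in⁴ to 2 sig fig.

J ≈ 19 in⁴

Split into non-overlapping primitives; take the origin at the lower-left of the bounding box.
Web: 0.7 × 4.8, A = 3.36 in², y = 2.4 in, Ī = 6.451 in⁴.
Top flange (beyond web): 2.7 × 0.3, A = 0.81 in², y = 4.65 in, Ī = 0.006075 in⁴.
Bottom flange (beyond web): 2.7 × 0.3, A = 0.81 in², y = 0.15 in, Ī = 0.006075 in⁴.
By symmetry the centroid is at mid-height, ȳ = 2.4 in.
Transfer each piece to the centroidal x-axis using Ī + A·d² with d = y − 2.4:
  web: d = 0 in → contributes +6.451 in⁴
  top flange (beyond web): d = 2.25 in → contributes +4.107 in⁴
  bottom flange (beyond web): d = -2.25 in → contributes +4.107 in⁴
Total I = 14.66 in⁴.
For the y-axis: x̄ = 0.903 in.
Repeating about the centroidal y-axis gives I_y = 4.28 in⁴.
Polar second moment: J = I_x + I_y = 18.94 in⁴.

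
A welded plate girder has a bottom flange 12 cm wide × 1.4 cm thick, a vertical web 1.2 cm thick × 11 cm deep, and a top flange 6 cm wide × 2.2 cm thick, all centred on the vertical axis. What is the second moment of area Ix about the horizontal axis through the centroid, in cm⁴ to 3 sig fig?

Ix ≈ 1360 cm⁴

Treat the section as a set of non-overlapping primitives; coordinates are from the bounding-box lower-left.
Bottom plate: 12 × 1.4, A = 16.8 cm², y = 0.7 cm, Ī = 2.744 cm⁴.
Web plate: 1.2 × 11, A = 13.2 cm², y = 6.9 cm, Ī = 133.1 cm⁴.
Top plate: 6 × 2.2, A = 13.2 cm², y = 13.5 cm, Ī = 5.324 cm⁴.
Centroid: ȳ = ΣA·y / ΣA = 6.5056 cm.
Transfer each piece to the horizontal axis through the centroid using Ī + A·d² with d = y − 6.5056:
  bottom plate: d = -5.8056 cm → contributes +568.98 cm⁴
  web plate: d = 0.39444 cm → contributes +135.15 cm⁴
  top plate: d = 6.9944 cm → contributes +651.1 cm⁴
Total I = 1355.2 cm⁴.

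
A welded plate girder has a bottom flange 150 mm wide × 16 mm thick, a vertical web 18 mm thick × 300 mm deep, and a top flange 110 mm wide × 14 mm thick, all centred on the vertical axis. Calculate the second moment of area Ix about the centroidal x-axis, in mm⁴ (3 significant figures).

Ix ≈ 1.36 × 10⁸ mm⁴

Treat the section as a set of non-overlapping primitives; coordinates are from the bounding-box lower-left.
Bottom plate: 150 × 16, A = 2 400 mm², y = 8 mm, Ī = 51 200 mm⁴.
Web plate: 18 × 300, A = 5 400 mm², y = 166 mm, Ī = 40 500 000 mm⁴.
Top plate: 110 × 14, A = 1 540 mm², y = 323 mm, Ī = 25 153 mm⁴.
Centroid: ȳ = ΣA·y / ΣA = 151.29 mm.
Transfer each piece to the centroidal x-axis using Ī + A·d² with d = y − 151.29:
  bottom plate: d = -143.29 mm → contributes +49 325 952 mm⁴
  web plate: d = 14.713 mm → contributes +41 668 961 mm⁴
  top plate: d = 171.71 mm → contributes +45 432 632 mm⁴
Total I = 136 427 544 mm⁴.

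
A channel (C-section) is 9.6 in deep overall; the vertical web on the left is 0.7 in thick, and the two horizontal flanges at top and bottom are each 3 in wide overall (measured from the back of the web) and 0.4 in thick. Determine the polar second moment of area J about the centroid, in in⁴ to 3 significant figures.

J ≈ 94.9 in⁴

Split into non-overlapping primitives; take the origin at the lower-left of the bounding box.
Web: 0.7 × 9.6, A = 6.72 in², y = 4.8 in, Ī = 51.61 in⁴.
Top flange (beyond web): 2.3 × 0.4, A = 0.92 in², y = 9.4 in, Ī = 0.012267 in⁴.
Bottom flange (beyond web): 2.3 × 0.4, A = 0.92 in², y = 0.2 in, Ī = 0.012267 in⁴.
By symmetry the centroid is at mid-height, ȳ = 4.8 in.
Transfer each piece to the centroidal x-axis using Ī + A·d² with d = y − 4.8:
  web: d = 0 in → contributes +51.61 in⁴
  top flange (beyond web): d = 4.6 in → contributes +19.479 in⁴
  bottom flange (beyond web): d = -4.6 in → contributes +19.479 in⁴
Total I = 90.569 in⁴.
For the y-axis: x̄ = 0.67243 in.
Repeating about the centroidal y-axis gives I_y = 4.3356 in⁴.
Polar second moment: J = I_x + I_y = 94.904 in⁴.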